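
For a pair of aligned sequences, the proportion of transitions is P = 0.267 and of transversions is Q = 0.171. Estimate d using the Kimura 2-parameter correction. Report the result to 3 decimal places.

0.715

Under the Kimura two-parameter model, d = −½ ln(1 − 2P − Q) − ¼ ln(1 − 2Q).
1 − 2P − Q = 0.295, giving −½ ln(0.295) = 0.610390.
1 − 2Q = 0.658, giving −¼ ln(0.658) = 0.104638.
d = 0.610390 + 0.104638 = 0.715028.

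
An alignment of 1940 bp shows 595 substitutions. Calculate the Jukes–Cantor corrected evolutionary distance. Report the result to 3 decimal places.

p = 595/1940 ≈ 0.306701.
d = −(3/4) ln(1 − 4p/3) = −0.75 ln(1 − 0.408935) = −0.75 ln(0.591065)
  = −0.75 × (-0.525829) = 0.394372 substitutions/site.

0.394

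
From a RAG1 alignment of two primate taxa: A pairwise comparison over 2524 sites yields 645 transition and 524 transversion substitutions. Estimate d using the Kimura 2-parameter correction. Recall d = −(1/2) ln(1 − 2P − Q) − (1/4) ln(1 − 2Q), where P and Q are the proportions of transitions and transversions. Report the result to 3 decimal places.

P = 645/2524 ≈ 0.255547 and Q = 524/2524 ≈ 0.207607.
Under the Kimura two-parameter model, d = −½ ln(1 − 2P − Q) − ¼ ln(1 − 2Q).
1 − 2P − Q = 0.281299, giving −½ ln(0.281299) = 0.634169.
1 − 2Q = 0.584786, giving −¼ ln(0.584786) = 0.134127.
d = 0.634169 + 0.134127 = 0.768296.

0.768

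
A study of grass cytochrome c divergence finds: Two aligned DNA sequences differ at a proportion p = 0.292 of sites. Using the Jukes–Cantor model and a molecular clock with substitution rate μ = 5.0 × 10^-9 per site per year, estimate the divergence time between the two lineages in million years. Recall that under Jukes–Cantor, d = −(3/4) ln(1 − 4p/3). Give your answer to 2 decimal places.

d = −(3/4) ln(1 − 4p/3) = −0.75 ln(1 − 0.389333) = −0.75 ln(0.610667)
  = −0.75 × (-0.493203) = 0.369902 substitutions/site.
Under a molecular clock d = 2μt, so t = d/(2μ) = 0.369902 / (2 × 5.0 × 10^-9) = 36.99 million years.

36.99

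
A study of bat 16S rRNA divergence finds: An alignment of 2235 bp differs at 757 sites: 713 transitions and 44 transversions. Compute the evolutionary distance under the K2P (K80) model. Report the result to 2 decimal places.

0.55

P = 713/2235 ≈ 0.319016 and Q = 44/2235 ≈ 0.019687.
Under the Kimura two-parameter model, d = −½ ln(1 − 2P − Q) − ¼ ln(1 − 2Q).
1 − 2P − Q = 0.342281, giving −½ ln(0.342281) = 0.536062.
1 − 2Q = 0.960626, giving −¼ ln(0.960626) = 0.010043.
d = 0.536062 + 0.010043 = 0.546105.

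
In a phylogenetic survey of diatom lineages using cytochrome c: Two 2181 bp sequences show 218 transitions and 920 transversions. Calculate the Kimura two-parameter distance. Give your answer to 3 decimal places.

P = 218/2181 ≈ 0.099954 and Q = 920/2181 ≈ 0.421825.
Under the Kimura two-parameter model, d = −½ ln(1 − 2P − Q) − ¼ ln(1 − 2Q).
1 − 2P − Q = 0.378267, giving −½ ln(0.378267) = 0.486077.
1 − 2Q = 0.15635, giving −¼ ln(0.15635) = 0.463915.
d = 0.486077 + 0.463915 = 0.949992.

0.950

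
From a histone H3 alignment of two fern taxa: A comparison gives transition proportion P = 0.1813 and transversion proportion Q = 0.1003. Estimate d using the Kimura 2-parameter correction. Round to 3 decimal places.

0.367

Under the Kimura two-parameter model, d = −½ ln(1 − 2P − Q) − ¼ ln(1 − 2Q).
1 − 2P − Q = 0.5371, giving −½ ln(0.5371) = 0.310785.
1 − 2Q = 0.7994, giving −¼ ln(0.7994) = 0.055973.
d = 0.310785 + 0.055973 = 0.366758.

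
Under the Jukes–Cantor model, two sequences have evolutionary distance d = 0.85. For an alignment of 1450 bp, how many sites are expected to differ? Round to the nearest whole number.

Invert JC69: p = (3/4)(1 − e^(−4d/3)) = 0.75 × (1 − e^(-1.133333)) = 0.75 × (1 − 0.321958) = 0.508532.
Expected differing sites = pL ≈ 0.508532 × 1450 = 737.3714 ≈ 737.

737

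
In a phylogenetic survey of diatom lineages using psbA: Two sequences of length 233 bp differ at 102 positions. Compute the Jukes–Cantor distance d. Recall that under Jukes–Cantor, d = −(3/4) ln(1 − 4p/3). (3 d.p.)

p = 102/233 ≈ 0.437768.
d = −(3/4) ln(1 − 4p/3) = −0.75 ln(1 − 0.583691) = −0.75 ln(0.416309)
  = −0.75 × (-0.876328) = 0.657246 substitutions/site.

0.657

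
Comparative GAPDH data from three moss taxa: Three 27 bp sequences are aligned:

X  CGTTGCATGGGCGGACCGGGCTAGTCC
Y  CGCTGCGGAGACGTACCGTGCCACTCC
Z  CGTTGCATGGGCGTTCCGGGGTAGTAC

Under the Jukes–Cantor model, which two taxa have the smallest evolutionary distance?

X–Y: 9/27 differ, p = 0.333, d = 0.441.
X–Z: 4/27 differ, p = 0.148, d = 0.165.
Y–Z: 11/27 differ, p = 0.407, d = 0.588.
The smallest distance is between X and Z.

X and Z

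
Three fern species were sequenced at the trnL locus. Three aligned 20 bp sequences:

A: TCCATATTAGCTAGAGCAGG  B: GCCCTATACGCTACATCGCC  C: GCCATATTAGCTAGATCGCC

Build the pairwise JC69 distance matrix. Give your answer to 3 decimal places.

d(A,B) = 0.687, d(A,C) = 0.304, d(B,C) = 0.233

A–B: 9/20 sites differ → p = 0.45, d = −0.75 ln(1 − 0.6) = 0.687218 ≈ 0.687.
A–C: 5/20 sites differ → p = 0.25, d = −0.75 ln(1 − 0.333333) = 0.304098 ≈ 0.304.
B–C: 4/20 sites differ → p = 0.2, d = −0.75 ln(1 − 0.266667) = 0.232617 ≈ 0.233.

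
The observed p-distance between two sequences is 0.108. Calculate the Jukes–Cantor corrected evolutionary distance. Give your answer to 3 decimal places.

d = −(3/4) ln(1 − 4p/3) = −0.75 ln(1 − 0.144) = −0.75 ln(0.856)
  = −0.75 × (-0.155485) = 0.116614 substitutions/site.

0.117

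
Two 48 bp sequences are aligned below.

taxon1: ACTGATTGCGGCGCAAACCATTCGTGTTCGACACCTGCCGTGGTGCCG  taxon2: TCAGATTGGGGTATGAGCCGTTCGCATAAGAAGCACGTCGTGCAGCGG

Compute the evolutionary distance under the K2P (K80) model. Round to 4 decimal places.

Of 48 sites, 11 differences are transitions and 10 are transversions, so P = 11/48 ≈ 0.229167 and Q = 10/48 ≈ 0.208333.
Under the Kimura two-parameter model, d = −½ ln(1 − 2P − Q) − ¼ ln(1 − 2Q).
1 − 2P − Q = 0.333333, giving −½ ln(0.333333) = 0.549307.
1 − 2Q = 0.583334, giving −¼ ln(0.583334) = 0.134749.
d = 0.549307 + 0.134749 = 0.684056.

0.6841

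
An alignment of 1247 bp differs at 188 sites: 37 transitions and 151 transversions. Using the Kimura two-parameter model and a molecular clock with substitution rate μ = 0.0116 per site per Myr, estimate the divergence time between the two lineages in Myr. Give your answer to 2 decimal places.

P = 37/1247 ≈ 0.029671 and Q = 151/1247 ≈ 0.121091.
Under the Kimura two-parameter model, d = −½ ln(1 − 2P − Q) − ¼ ln(1 − 2Q).
1 − 2P − Q = 0.819567, giving −½ ln(0.819567) = 0.099490.
1 − 2Q = 0.757818, giving −¼ ln(0.757818) = 0.069328.
d = 0.099490 + 0.069328 = 0.168818.
Under a molecular clock d = 2μt, so t = d/(2μ) = 0.168818 / (2 × 0.0116) = 7.28 Myr.

7.28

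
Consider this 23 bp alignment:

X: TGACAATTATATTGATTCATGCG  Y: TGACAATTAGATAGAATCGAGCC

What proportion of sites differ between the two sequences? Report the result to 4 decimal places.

The sequences differ at 6 of 23 positions (sites 10, 13, 16, 19, 20, 23).
p = 6/23 = 0.260869… ≈ 0.2609 (to 4 d.p.).

0.2609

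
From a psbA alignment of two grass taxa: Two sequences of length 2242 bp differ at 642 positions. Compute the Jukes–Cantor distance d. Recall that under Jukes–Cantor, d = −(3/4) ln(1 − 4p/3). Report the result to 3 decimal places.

0.361

p = 642/2242 ≈ 0.286351.
d = −(3/4) ln(1 − 4p/3) = −0.75 ln(1 − 0.381801) = −0.75 ln(0.618199)
  = −0.75 × (-0.480945) = 0.360709 substitutions/site.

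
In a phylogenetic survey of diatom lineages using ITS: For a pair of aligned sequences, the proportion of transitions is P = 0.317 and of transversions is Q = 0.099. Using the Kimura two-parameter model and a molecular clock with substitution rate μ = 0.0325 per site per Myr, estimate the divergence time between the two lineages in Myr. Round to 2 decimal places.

11.01

Under the Kimura two-parameter model, d = −½ ln(1 − 2P − Q) − ¼ ln(1 − 2Q).
1 − 2P − Q = 0.267, giving −½ ln(0.267) = 0.660253.
1 − 2Q = 0.802, giving −¼ ln(0.802) = 0.055162.
d = 0.660253 + 0.055162 = 0.715415.
Under a molecular clock d = 2μt, so t = d/(2μ) = 0.715415 / (2 × 0.0325) = 11.01 Myr.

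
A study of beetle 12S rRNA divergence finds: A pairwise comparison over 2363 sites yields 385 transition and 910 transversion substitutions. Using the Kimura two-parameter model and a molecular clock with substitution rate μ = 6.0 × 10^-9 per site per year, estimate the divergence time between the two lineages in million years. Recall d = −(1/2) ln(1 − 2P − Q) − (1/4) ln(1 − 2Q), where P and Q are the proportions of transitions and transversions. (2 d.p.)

82.35

P = 385/2363 ≈ 0.162928 and Q = 910/2363 ≈ 0.385104.
Under the Kimura two-parameter model, d = −½ ln(1 − 2P − Q) − ¼ ln(1 − 2Q).
1 − 2P − Q = 0.28904, giving −½ ln(0.28904) = 0.620595.
1 − 2Q = 0.229792, giving −¼ ln(0.229792) = 0.367645.
d = 0.620595 + 0.367645 = 0.988240.
Under a molecular clock d = 2μt, so t = d/(2μ) = 0.988240 / (2 × 6.0 × 10^-9) = 82.35 million years.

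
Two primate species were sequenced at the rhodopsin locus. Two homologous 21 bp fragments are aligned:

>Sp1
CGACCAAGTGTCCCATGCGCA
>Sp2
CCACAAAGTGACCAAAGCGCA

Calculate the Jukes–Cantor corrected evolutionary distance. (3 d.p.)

The sequences differ at 5 of 21 sites (2, 5, 11, 14, 16), so p = 5/21 ≈ 0.238095.
d = −(3/4) ln(1 − 4p/3) = −0.75 ln(1 − 0.31746) = −0.75 ln(0.68254)
  = −0.75 × (-0.381934) = 0.286451 substitutions/site.

0.286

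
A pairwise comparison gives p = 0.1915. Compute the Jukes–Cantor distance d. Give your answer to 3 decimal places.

d = −(3/4) ln(1 − 4p/3) = −0.75 ln(1 − 0.255333) = −0.75 ln(0.744667)
  = −0.75 × (-0.294818) = 0.221114 substitutions/site.

0.221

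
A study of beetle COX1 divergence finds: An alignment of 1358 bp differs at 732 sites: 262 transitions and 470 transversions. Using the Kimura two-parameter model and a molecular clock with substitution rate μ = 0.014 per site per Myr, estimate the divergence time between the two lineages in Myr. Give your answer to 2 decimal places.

34.03

P = 262/1358 ≈ 0.192931 and Q = 470/1358 ≈ 0.346097.
Under the Kimura two-parameter model, d = −½ ln(1 − 2P − Q) − ¼ ln(1 − 2Q).
1 − 2P − Q = 0.268041, giving −½ ln(0.268041) = 0.658308.
1 − 2Q = 0.307806, giving −¼ ln(0.307806) = 0.294571.
d = 0.658308 + 0.294571 = 0.952879.
Under a molecular clock d = 2μt, so t = d/(2μ) = 0.952879 / (2 × 0.014) = 34.03 Myr.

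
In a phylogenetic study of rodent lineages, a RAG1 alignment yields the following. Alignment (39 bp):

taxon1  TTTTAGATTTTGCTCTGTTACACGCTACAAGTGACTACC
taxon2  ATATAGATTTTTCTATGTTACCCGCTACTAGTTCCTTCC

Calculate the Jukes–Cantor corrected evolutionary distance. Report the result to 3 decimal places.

The sequences differ at 9 of 39 sites (1, 3, 12, 15, 22, 29, 33, 34, 37), so p = 9/39 ≈ 0.230769.
d = −(3/4) ln(1 − 4p/3) = −0.75 ln(1 − 0.307692) = −0.75 ln(0.692308)
  = −0.75 × (-0.367724) = 0.275793 substitutions/site.

0.276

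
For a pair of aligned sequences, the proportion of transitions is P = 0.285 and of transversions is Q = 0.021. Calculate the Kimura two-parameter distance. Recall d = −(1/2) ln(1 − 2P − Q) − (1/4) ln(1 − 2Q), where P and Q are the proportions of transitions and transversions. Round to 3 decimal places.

Under the Kimura two-parameter model, d = −½ ln(1 − 2P − Q) − ¼ ln(1 − 2Q).
1 − 2P − Q = 0.409, giving −½ ln(0.409) = 0.447020.
1 − 2Q = 0.958, giving −¼ ln(0.958) = 0.010727.
d = 0.447020 + 0.010727 = 0.457747.

0.458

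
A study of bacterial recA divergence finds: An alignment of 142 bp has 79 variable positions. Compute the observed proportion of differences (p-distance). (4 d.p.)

p = 79/142 = 0.556338… ≈ 0.5563 (to 4 d.p.).

0.5563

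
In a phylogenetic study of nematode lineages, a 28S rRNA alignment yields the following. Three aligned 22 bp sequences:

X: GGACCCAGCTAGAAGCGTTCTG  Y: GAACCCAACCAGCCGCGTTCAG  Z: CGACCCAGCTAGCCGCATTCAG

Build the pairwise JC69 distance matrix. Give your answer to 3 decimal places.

X–Y: 6/22 sites differ → p ≈ 0.272727, d = −0.75 ln(1 − 0.363636) = 0.338988 ≈ 0.339.
X–Z: 5/22 sites differ → p ≈ 0.227273, d = −0.75 ln(1 − 0.303031) = 0.270761 ≈ 0.271.
Y–Z: 5/22 sites differ → p ≈ 0.227273, d = −0.75 ln(1 − 0.303031) = 0.270761 ≈ 0.271.

d(X,Y) = 0.339, d(X,Z) = 0.271, d(Y,Z) = 0.271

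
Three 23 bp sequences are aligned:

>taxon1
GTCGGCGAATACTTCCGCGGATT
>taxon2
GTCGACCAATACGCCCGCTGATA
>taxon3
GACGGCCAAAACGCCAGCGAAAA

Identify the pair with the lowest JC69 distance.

taxon1 and taxon2

taxon1–taxon2: 6/23 differ, p = 0.261, d = 0.321.
taxon1–taxon3: 9/23 differ, p = 0.391, d = 0.553.
taxon2–taxon3: 7/23 differ, p = 0.304, d = 0.390.
The smallest distance is between taxon1 and taxon2.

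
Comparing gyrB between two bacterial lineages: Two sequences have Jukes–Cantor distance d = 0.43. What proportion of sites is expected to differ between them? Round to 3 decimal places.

0.327

p = (3/4)(1 − e^(−4d/3)) = 0.75 × (1 − e^(-0.573333)) = 0.75 × (1 − 0.563644) = 0.327267.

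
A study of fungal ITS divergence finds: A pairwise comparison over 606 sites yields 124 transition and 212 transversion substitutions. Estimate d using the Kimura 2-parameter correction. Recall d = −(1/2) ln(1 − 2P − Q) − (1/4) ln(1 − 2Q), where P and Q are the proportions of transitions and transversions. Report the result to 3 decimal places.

P = 124/606 ≈ 0.20462 and Q = 212/606 ≈ 0.349835.
Under the Kimura two-parameter model, d = −½ ln(1 − 2P − Q) − ¼ ln(1 − 2Q).
1 − 2P − Q = 0.240925, giving −½ ln(0.240925) = 0.711635.
1 − 2Q = 0.30033, giving −¼ ln(0.30033) = 0.300718.
d = 0.711635 + 0.300718 = 1.012353.

1.012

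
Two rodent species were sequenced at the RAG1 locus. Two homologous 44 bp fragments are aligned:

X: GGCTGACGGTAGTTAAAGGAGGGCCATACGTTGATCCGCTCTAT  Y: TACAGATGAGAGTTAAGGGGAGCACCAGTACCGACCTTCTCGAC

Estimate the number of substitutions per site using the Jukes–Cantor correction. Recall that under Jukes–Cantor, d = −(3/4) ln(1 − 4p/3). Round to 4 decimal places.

The sequences differ at 23 of 44 sites, so p = 23/44 ≈ 0.522727.
d = −(3/4) ln(1 − 4p/3) = −0.75 ln(1 − 0.696969) = −0.75 ln(0.303031)
  = −0.75 × (-1.193920) = 0.895440 substitutions/site.

0.8954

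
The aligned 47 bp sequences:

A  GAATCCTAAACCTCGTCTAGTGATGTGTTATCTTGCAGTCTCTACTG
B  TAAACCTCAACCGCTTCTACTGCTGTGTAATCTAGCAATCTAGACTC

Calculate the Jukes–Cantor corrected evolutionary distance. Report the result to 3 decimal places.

0.345

The sequences differ at 13 of 47 sites, so p = 13/47 ≈ 0.276596.
d = −(3/4) ln(1 − 4p/3) = −0.75 ln(1 − 0.368795) = −0.75 ln(0.631205)
  = −0.75 × (-0.460125) = 0.345094 substitutions/site.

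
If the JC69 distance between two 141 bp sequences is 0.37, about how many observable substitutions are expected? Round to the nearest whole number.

41

Invert JC69: p = (3/4)(1 − e^(−4d/3)) = 0.75 × (1 − e^(-0.493333)) = 0.75 × (1 − 0.610588) = 0.292059.
Expected differing sites = pL ≈ 0.292059 × 141 = 41.180319 ≈ 41.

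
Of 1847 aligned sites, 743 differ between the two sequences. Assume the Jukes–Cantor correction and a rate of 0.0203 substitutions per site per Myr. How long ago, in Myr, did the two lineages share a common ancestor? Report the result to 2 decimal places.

p = 743/1847 ≈ 0.402274.
d = −(3/4) ln(1 − 4p/3) = −0.75 ln(1 − 0.536365) = −0.75 ln(0.463635)
  = −0.75 × (-0.768658) = 0.576494 substitutions/site.
Under a molecular clock d = 2μt, so t = d/(2μ) = 0.576494 / (2 × 0.0203) = 14.20 Myr.

14.20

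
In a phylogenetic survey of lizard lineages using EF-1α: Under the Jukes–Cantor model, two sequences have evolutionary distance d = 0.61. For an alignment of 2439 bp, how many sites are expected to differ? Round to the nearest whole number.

1018

Invert JC69: p = (3/4)(1 − e^(−4d/3)) = 0.75 × (1 − e^(-0.813333)) = 0.75 × (1 − 0.443378) = 0.417467.
Expected differing sites = pL ≈ 0.417467 × 2439 = 1018.202013 ≈ 1018.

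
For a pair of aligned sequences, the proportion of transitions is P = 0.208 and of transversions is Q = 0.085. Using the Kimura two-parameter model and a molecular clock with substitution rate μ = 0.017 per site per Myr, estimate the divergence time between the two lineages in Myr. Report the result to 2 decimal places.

11.59

Under the Kimura two-parameter model, d = −½ ln(1 − 2P − Q) − ¼ ln(1 − 2Q).
1 − 2P − Q = 0.499, giving −½ ln(0.499) = 0.347575.
1 − 2Q = 0.83, giving −¼ ln(0.83) = 0.046582.
d = 0.347575 + 0.046582 = 0.394157.
Under a molecular clock d = 2μt, so t = d/(2μ) = 0.394157 / (2 × 0.017) = 11.59 Myr.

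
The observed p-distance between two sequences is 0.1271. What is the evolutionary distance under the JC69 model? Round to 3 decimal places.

d = −(3/4) ln(1 − 4p/3) = −0.75 ln(1 − 0.169467) = −0.75 ln(0.830533)
  = −0.75 × (-0.185688) = 0.139266 substitutions/site.

0.139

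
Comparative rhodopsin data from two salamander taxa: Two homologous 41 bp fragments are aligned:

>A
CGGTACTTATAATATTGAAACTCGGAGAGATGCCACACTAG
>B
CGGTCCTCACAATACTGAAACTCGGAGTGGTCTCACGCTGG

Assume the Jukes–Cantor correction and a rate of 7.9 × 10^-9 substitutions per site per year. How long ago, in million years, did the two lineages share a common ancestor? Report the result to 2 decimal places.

18.67

The sequences differ at 10 of 41 sites (5, 8, 10, 15, 28, 30, 32, 33, 37, 40), so p = 10/41 ≈ 0.243902.
d = −(3/4) ln(1 − 4p/3) = −0.75 ln(1 − 0.325203) = −0.75 ln(0.674797)
  = −0.75 × (-0.393343) = 0.295007 substitutions/site.
Under a molecular clock d = 2μt, so t = d/(2μ) = 0.295007 / (2 × 7.9 × 10^-9) = 18.67 million years.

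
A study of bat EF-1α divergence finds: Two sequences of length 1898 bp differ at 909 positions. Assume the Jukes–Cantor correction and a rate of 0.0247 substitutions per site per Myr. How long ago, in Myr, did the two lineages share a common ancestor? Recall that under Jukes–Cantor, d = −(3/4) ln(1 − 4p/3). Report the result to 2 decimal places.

15.45

p = 909/1898 ≈ 0.478925.
d = −(3/4) ln(1 − 4p/3) = −0.75 ln(1 − 0.638567) = −0.75 ln(0.361433)
  = −0.75 × (-1.017679) = 0.763259 substitutions/site.
Under a molecular clock d = 2μt, so t = d/(2μ) = 0.763259 / (2 × 0.0247) = 15.45 Myr.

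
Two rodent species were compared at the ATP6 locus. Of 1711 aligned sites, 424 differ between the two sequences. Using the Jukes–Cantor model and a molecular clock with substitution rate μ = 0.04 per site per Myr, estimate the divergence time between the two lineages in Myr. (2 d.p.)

3.76

p = 424/1711 ≈ 0.247808.
d = −(3/4) ln(1 − 4p/3) = −0.75 ln(1 − 0.330411) = −0.75 ln(0.669589)
  = −0.75 × (-0.401091) = 0.300818 substitutions/site.
Under a molecular clock d = 2μt, so t = d/(2μ) = 0.300818 / (2 × 0.04) = 3.76 Myr.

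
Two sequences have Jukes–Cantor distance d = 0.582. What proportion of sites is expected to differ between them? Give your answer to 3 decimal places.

p = (3/4)(1 − e^(−4d/3)) = 0.75 × (1 − e^(-0.776)) = 0.75 × (1 − 0.460243) = 0.404818.

0.405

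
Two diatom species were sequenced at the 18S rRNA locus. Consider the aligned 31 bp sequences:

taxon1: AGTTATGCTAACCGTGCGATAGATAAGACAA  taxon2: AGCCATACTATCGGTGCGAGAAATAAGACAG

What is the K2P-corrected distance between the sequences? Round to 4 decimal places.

Of 31 sites, 5 differences are transitions and 3 are transversions, so P = 5/31 ≈ 0.16129 and Q = 3/31 ≈ 0.096774.
Under the Kimura two-parameter model, d = −½ ln(1 − 2P − Q) − ¼ ln(1 − 2Q).
1 − 2P − Q = 0.580646, giving −½ ln(0.580646) = 0.271807.
1 − 2Q = 0.806452, giving −¼ ln(0.806452) = 0.053778.
d = 0.271807 + 0.053778 = 0.325585.

0.3256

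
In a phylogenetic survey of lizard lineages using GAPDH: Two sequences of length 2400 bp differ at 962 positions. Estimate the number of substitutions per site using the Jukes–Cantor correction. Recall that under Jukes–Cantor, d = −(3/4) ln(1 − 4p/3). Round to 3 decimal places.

p = 962/2400 ≈ 0.400833.
d = −(3/4) ln(1 − 4p/3) = −0.75 ln(1 − 0.534444) = −0.75 ln(0.465556)
  = −0.75 × (-0.764523) = 0.573392 substitutions/site.

0.573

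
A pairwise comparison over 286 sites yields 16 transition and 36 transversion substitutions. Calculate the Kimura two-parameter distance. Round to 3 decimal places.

P = 16/286 ≈ 0.055944 and Q = 36/286 ≈ 0.125874.
Under the Kimura two-parameter model, d = −½ ln(1 − 2P − Q) − ¼ ln(1 − 2Q).
1 − 2P − Q = 0.762238, giving −½ ln(0.762238) = 0.135748.
1 − 2Q = 0.748252, giving −¼ ln(0.748252) = 0.072504.
d = 0.135748 + 0.072504 = 0.208252.

0.208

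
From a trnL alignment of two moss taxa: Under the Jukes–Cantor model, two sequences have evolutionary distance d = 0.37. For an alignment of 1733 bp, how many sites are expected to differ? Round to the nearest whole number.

Invert JC69: p = (3/4)(1 − e^(−4d/3)) = 0.75 × (1 − e^(-0.493333)) = 0.75 × (1 − 0.610588) = 0.292059.
Expected differing sites = pL ≈ 0.292059 × 1733 = 506.138247 ≈ 506.

506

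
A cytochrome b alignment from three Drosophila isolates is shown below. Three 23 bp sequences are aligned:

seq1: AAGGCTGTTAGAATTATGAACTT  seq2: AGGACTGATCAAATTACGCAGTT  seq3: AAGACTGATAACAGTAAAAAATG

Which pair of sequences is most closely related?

seq1–seq2: 8/23 differ, p = 0.348, d = 0.467.
seq1–seq3: 9/23 differ, p = 0.391, d = 0.553.
seq2–seq3: 9/23 differ, p = 0.391, d = 0.553.
The smallest distance is between seq1 and seq2.

seq1 and seq2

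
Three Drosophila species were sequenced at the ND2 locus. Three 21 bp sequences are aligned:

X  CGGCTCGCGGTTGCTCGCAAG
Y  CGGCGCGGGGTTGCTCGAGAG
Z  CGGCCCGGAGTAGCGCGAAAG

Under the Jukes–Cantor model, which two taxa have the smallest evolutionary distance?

X–Y: 4/21 differ, p = 0.190, d = 0.220.
X–Z: 6/21 differ, p = 0.286, d = 0.360.
Y–Z: 5/21 differ, p = 0.238, d = 0.286.
The smallest distance is between X and Y.

X and Y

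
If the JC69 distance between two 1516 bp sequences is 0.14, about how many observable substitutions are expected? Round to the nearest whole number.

Invert JC69: p = (3/4)(1 − e^(−4d/3)) = 0.75 × (1 − e^(-0.186667)) = 0.75 × (1 − 0.829720) = 0.127710.
Expected differing sites = pL ≈ 0.127710 × 1516 = 193.60836 ≈ 194.

194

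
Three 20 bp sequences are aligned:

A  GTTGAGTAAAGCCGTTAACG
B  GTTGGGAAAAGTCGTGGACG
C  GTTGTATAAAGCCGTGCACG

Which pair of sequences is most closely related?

A–B: 5/20 differ, p = 0.250, d = 0.304.
A–C: 4/20 differ, p = 0.200, d = 0.233.
B–C: 5/20 differ, p = 0.250, d = 0.304.
The smallest distance is between A and C.

A and C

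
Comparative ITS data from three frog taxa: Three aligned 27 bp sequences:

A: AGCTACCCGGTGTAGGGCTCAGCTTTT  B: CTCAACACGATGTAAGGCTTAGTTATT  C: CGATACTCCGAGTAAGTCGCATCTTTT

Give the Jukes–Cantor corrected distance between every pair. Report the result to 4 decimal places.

d(A,B) = 0.4408, d(A,C) = 0.4408, d(B,C) = 0.7704

A–B: 9/27 sites differ → p ≈ 0.333333, d = −0.75 ln(1 − 0.444444) = 0.440839 ≈ 0.4408.
A–C: 9/27 sites differ → p ≈ 0.333333, d = −0.75 ln(1 − 0.444444) = 0.440839 ≈ 0.4408.
B–C: 13/27 sites differ → p ≈ 0.481481, d = −0.75 ln(1 − 0.641975) = 0.770364 ≈ 0.7704.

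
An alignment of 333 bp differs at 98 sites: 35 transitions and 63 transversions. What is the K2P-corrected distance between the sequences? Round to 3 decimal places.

0.374

P = 35/333 ≈ 0.105105 and Q = 63/333 ≈ 0.189189.
Under the Kimura two-parameter model, d = −½ ln(1 − 2P − Q) − ¼ ln(1 − 2Q).
1 − 2P − Q = 0.600601, giving −½ ln(0.600601) = 0.254912.
1 − 2Q = 0.621622, giving −¼ ln(0.621622) = 0.118856.
d = 0.254912 + 0.118856 = 0.373768.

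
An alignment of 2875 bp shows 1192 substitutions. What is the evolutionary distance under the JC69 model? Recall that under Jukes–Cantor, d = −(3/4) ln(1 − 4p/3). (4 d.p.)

0.6036

p = 1192/2875 ≈ 0.414609.
d = −(3/4) ln(1 − 4p/3) = −0.75 ln(1 − 0.552812) = −0.75 ln(0.447188)
  = −0.75 × (-0.804776) = 0.603582 substitutions/site.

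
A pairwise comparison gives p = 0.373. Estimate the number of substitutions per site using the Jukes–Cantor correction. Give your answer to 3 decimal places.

d = −(3/4) ln(1 − 4p/3) = −0.75 ln(1 − 0.497333) = −0.75 ln(0.502667)
  = −0.75 × (-0.687827) = 0.515870 substitutions/site.

0.516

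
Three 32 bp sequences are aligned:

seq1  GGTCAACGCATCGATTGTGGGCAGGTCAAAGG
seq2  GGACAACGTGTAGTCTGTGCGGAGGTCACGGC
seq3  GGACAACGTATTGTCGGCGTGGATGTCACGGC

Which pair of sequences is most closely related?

seq2 and seq3

seq1–seq2: 11/32 differ, p = 0.344, d = 0.460.
seq1–seq3: 13/32 differ, p = 0.406, d = 0.585.
seq2–seq3: 6/32 differ, p = 0.188, d = 0.216.
The smallest distance is between seq2 and seq3.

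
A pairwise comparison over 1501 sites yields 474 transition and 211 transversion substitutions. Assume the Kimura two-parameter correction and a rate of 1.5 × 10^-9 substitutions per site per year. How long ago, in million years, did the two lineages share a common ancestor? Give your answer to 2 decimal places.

P = 474/1501 ≈ 0.315789 and Q = 211/1501 ≈ 0.140573.
Under the Kimura two-parameter model, d = −½ ln(1 − 2P − Q) − ¼ ln(1 − 2Q).
1 − 2P − Q = 0.227849, giving −½ ln(0.227849) = 0.739536.
1 − 2Q = 0.718854, giving −¼ ln(0.718854) = 0.082524.
d = 0.739536 + 0.082524 = 0.822060.
Under a molecular clock d = 2μt, so t = d/(2μ) = 0.822060 / (2 × 1.5 × 10^-9) = 274.02 million years.

274.02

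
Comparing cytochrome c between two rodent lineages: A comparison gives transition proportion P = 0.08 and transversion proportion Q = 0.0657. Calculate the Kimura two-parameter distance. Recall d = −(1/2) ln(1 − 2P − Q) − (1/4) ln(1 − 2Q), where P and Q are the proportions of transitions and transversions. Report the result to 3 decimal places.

Under the Kimura two-parameter model, d = −½ ln(1 − 2P − Q) − ¼ ln(1 − 2Q).
1 − 2P − Q = 0.7743, giving −½ ln(0.7743) = 0.127898.
1 − 2Q = 0.8686, giving −¼ ln(0.8686) = 0.035218.
d = 0.127898 + 0.035218 = 0.163116.

0.163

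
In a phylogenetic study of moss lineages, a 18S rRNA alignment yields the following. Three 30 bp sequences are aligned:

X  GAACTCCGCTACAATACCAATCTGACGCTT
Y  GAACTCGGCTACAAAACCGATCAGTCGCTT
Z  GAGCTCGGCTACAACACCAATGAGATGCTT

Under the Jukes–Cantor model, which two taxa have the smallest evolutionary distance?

X and Y

X–Y: 5/30 differ, p = 0.167, d = 0.188.
X–Z: 6/30 differ, p = 0.200, d = 0.233.
Y–Z: 6/30 differ, p = 0.200, d = 0.233.
The smallest distance is between X and Y.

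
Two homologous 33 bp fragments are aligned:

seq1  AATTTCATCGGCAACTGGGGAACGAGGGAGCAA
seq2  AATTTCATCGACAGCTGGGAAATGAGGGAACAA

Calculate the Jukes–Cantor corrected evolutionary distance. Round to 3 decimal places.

0.169

The sequences differ at 5 of 33 sites (11, 14, 20, 23, 30), so p = 5/33 ≈ 0.151515.
d = −(3/4) ln(1 − 4p/3) = −0.75 ln(1 − 0.20202) = −0.75 ln(0.79798)
  = −0.75 × (-0.225672) = 0.169254 substitutions/site.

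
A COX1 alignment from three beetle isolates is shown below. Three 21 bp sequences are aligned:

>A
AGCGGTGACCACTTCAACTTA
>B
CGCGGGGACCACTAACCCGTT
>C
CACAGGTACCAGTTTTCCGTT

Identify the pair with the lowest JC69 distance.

A–B: 8/21 differ, p = 0.381, d = 0.532.
A–C: 11/21 differ, p = 0.524, d = 0.899.
B–C: 7/21 differ, p = 0.333, d = 0.441.
The smallest distance is between B and C.

B and C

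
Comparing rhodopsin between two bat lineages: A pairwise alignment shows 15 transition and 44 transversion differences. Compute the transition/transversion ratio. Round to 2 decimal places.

0.34

R = 15/44 = 0.340909… ≈ 0.34 (to 2 d.p.).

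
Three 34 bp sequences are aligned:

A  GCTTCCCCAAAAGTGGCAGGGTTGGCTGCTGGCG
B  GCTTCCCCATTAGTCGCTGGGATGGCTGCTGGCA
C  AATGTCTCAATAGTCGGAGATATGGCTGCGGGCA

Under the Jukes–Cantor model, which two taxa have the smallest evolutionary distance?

A and B

A–B: 6/34 differ, p = 0.176, d = 0.201.
A–C: 13/34 differ, p = 0.382, d = 0.535.
B–C: 11/34 differ, p = 0.324, d = 0.423.
The smallest distance is between A and B.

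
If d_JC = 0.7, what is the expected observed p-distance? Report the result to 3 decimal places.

0.455

p = (3/4)(1 − e^(−4d/3)) = 0.75 × (1 − e^(-0.933333)) = 0.75 × (1 − 0.393241) = 0.455069.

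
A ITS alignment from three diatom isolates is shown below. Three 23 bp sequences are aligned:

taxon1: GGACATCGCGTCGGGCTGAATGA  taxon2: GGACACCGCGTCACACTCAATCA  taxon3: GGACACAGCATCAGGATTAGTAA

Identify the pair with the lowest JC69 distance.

taxon1–taxon2: 6/23 differ, p = 0.261, d = 0.321.
taxon1–taxon3: 8/23 differ, p = 0.348, d = 0.467.
taxon2–taxon3: 8/23 differ, p = 0.348, d = 0.467.
The smallest distance is between taxon1 and taxon2.

taxon1 and taxon2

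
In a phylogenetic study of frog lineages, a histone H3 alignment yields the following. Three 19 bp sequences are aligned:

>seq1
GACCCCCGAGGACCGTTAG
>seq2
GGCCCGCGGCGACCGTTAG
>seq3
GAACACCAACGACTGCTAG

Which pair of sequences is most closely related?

seq1 and seq2

seq1–seq2: 4/19 differ, p = 0.211, d = 0.247.
seq1–seq3: 6/19 differ, p = 0.316, d = 0.410.
seq2–seq3: 8/19 differ, p = 0.421, d = 0.618.
The smallest distance is between seq1 and seq2.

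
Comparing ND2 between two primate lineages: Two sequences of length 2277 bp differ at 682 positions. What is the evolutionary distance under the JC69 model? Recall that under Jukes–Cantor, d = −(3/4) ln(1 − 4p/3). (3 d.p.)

0.382

p = 682/2277 ≈ 0.299517.
d = −(3/4) ln(1 − 4p/3) = −0.75 ln(1 − 0.399356) = −0.75 ln(0.600644)
  = −0.75 × (-0.509753) = 0.382315 substitutions/site.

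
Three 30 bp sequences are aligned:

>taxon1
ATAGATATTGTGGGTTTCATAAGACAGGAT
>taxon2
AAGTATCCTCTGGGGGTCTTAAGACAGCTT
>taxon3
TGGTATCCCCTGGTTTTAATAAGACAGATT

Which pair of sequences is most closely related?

taxon1–taxon2: 11/30 differ, p = 0.367, d = 0.503.
taxon1–taxon3: 12/30 differ, p = 0.400, d = 0.572.
taxon2–taxon3: 9/30 differ, p = 0.300, d = 0.383.
The smallest distance is between taxon2 and taxon3.

taxon2 and taxon3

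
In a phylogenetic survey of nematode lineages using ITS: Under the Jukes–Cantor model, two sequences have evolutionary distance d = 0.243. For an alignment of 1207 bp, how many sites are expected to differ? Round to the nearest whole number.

Invert JC69: p = (3/4)(1 − e^(−4d/3)) = 0.75 × (1 − e^(-0.324)) = 0.75 × (1 − 0.723250) = 0.207563.
Expected differing sites = pL ≈ 0.207563 × 1207 = 250.528541 ≈ 251.

251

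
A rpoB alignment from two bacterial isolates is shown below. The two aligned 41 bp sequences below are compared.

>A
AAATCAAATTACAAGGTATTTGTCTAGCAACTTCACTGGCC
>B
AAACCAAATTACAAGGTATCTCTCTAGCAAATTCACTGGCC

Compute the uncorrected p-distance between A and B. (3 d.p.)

0.098

The sequences differ at 4 of 41 positions (sites 4, 20, 22, 31).
p = 4/41 = 0.097560… ≈ 0.098 (to 3 d.p.).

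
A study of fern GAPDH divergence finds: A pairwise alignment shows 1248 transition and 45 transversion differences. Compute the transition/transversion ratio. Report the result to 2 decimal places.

R = 1248/45 = 27.733333… ≈ 27.73 (to 2 d.p.).

27.73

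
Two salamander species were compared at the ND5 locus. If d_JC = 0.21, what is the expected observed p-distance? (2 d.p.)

0.18

p = (3/4)(1 − e^(−4d/3)) = 0.75 × (1 − e^(-0.28)) = 0.75 × (1 − 0.755784) = 0.183162.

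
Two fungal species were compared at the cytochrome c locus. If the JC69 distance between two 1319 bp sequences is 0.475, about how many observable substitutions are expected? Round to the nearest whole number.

Invert JC69: p = (3/4)(1 − e^(−4d/3)) = 0.75 × (1 − e^(-0.633333)) = 0.75 × (1 − 0.530820) = 0.351885.
Expected differing sites = pL ≈ 0.351885 × 1319 = 464.136315 ≈ 464.

464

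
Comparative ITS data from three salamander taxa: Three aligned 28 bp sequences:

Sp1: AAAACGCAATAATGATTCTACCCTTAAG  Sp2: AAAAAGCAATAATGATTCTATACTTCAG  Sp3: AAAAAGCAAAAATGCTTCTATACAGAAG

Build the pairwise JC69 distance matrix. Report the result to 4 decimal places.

d(Sp1,Sp2) = 0.1585, d(Sp1,Sp3) = 0.3041, d(Sp2,Sp3) = 0.2040

Sp1–Sp2: 4/28 sites differ → p ≈ 0.142857, d = −0.75 ln(1 − 0.190476) = 0.158482 ≈ 0.1585.
Sp1–Sp3: 7/28 sites differ → p = 0.25, d = −0.75 ln(1 − 0.333333) = 0.304098 ≈ 0.3041.
Sp2–Sp3: 5/28 sites differ → p ≈ 0.178571, d = −0.75 ln(1 − 0.238095) = 0.203950 ≈ 0.2040.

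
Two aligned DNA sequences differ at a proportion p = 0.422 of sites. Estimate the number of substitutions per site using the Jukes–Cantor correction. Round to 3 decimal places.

0.620

d = −(3/4) ln(1 − 4p/3) = −0.75 ln(1 − 0.562667) = −0.75 ln(0.437333)
  = −0.75 × (-0.827060) = 0.620295 substitutions/site.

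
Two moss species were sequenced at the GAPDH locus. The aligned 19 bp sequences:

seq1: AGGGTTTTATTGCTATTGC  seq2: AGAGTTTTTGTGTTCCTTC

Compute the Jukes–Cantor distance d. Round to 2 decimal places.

0.51

The sequences differ at 7 of 19 sites (3, 9, 10, 13, 15, 16, 18), so p = 7/19 ≈ 0.368421.
d = −(3/4) ln(1 − 4p/3) = −0.75 ln(1 − 0.491228) = −0.75 ln(0.508772)
  = −0.75 × (-0.675755) = 0.506816 substitutions/site.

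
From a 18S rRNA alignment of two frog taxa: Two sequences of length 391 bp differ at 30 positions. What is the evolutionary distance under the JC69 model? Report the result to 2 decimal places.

p = 30/391 ≈ 0.076726.
d = −(3/4) ln(1 − 4p/3) = −0.75 ln(1 − 0.102301) = −0.75 ln(0.897699)
  = −0.75 × (-0.107920) = 0.080940 substitutions/site.

0.08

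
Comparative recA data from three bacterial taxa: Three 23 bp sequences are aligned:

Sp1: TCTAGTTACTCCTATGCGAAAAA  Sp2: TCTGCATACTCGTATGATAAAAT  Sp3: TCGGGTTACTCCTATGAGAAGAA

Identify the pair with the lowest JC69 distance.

Sp1 and Sp3

Sp1–Sp2: 7/23 differ, p = 0.304, d = 0.390.
Sp1–Sp3: 4/23 differ, p = 0.174, d = 0.198.
Sp2–Sp3: 7/23 differ, p = 0.304, d = 0.390.
The smallest distance is between Sp1 and Sp3.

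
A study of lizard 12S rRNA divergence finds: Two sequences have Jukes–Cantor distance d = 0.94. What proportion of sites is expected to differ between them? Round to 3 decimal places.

p = (3/4)(1 − e^(−4d/3)) = 0.75 × (1 − e^(-1.253333)) = 0.75 × (1 − 0.285551) = 0.535837.

0.536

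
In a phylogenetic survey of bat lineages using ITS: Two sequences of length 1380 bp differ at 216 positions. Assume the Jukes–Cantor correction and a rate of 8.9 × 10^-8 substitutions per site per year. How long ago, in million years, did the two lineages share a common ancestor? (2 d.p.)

0.99

p = 216/1380 ≈ 0.156522.
d = −(3/4) ln(1 − 4p/3) = −0.75 ln(1 − 0.208696) = −0.75 ln(0.791304)
  = −0.75 × (-0.234073) = 0.175555 substitutions/site.
Under a molecular clock d = 2μt, so t = d/(2μ) = 0.175555 / (2 × 8.9 × 10^-8) = 0.99 million years.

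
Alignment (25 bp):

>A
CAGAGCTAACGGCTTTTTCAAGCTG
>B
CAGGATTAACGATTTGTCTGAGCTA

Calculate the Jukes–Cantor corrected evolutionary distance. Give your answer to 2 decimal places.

The sequences differ at 10 of 25 sites (4, 5, 6, 12, 13, 16, 18, 19, 20, 25), so p = 10/25 = 0.4.
d = −(3/4) ln(1 − 4p/3) = −0.75 ln(1 − 0.533333) = −0.75 ln(0.466667)
  = −0.75 × (-0.762139) = 0.571604 substitutions/site.

0.57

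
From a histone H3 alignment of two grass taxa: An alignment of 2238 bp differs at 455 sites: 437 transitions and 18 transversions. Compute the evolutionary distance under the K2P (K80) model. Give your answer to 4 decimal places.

P = 437/2238 ≈ 0.195264 and Q = 18/2238 ≈ 0.008043.
Under the Kimura two-parameter model, d = −½ ln(1 − 2P − Q) − ¼ ln(1 − 2Q).
1 − 2P − Q = 0.601429, giving −½ ln(0.601429) = 0.254223.
1 − 2Q = 0.983914, giving −¼ ln(0.983914) = 0.004054.
d = 0.254223 + 0.004054 = 0.258277.

0.2583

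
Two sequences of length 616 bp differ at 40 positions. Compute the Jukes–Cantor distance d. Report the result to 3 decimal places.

0.068

p = 40/616 ≈ 0.064935.
d = −(3/4) ln(1 − 4p/3) = −0.75 ln(1 − 0.08658) = −0.75 ln(0.91342)
  = −0.75 × (-0.090559) = 0.067919 substitutions/site.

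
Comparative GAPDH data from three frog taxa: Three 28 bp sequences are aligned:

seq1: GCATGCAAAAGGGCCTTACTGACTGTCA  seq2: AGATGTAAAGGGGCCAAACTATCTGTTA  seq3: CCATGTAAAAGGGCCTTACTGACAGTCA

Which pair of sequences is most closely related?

seq1–seq2: 9/28 differ, p = 0.321, d = 0.420.
seq1–seq3: 3/28 differ, p = 0.107, d = 0.116.
seq2–seq3: 9/28 differ, p = 0.321, d = 0.420.
The smallest distance is between seq1 and seq3.

seq1 and seq3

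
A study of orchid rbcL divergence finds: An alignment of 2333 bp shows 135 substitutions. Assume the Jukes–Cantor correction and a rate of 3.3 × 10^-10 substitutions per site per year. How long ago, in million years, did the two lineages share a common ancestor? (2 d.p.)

91.24

p = 135/2333 ≈ 0.057865.
d = −(3/4) ln(1 − 4p/3) = −0.75 ln(1 − 0.077153) = −0.75 ln(0.922847)
  = −0.75 × (-0.080292) = 0.060219 substitutions/site.
Under a molecular clock d = 2μt, so t = d/(2μ) = 0.060219 / (2 × 3.3 × 10^-10) = 91.24 million years.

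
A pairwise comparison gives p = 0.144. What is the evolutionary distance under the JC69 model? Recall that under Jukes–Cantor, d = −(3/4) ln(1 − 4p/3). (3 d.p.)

0.160

d = −(3/4) ln(1 − 4p/3) = −0.75 ln(1 − 0.192) = −0.75 ln(0.808)
  = −0.75 × (-0.213193) = 0.159895 substitutions/site.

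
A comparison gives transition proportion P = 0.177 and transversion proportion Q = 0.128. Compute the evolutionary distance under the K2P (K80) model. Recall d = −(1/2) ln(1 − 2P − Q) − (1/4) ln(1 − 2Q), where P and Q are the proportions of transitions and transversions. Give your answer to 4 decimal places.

0.4028

Under the Kimura two-parameter model, d = −½ ln(1 − 2P − Q) − ¼ ln(1 − 2Q).
1 − 2P − Q = 0.518, giving −½ ln(0.518) = 0.328890.
1 − 2Q = 0.744, giving −¼ ln(0.744) = 0.073929.
d = 0.328890 + 0.073929 = 0.402819.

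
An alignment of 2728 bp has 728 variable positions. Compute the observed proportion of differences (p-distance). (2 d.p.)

0.27

p = 728/2728 = 0.266862… ≈ 0.27 (to 2 d.p.).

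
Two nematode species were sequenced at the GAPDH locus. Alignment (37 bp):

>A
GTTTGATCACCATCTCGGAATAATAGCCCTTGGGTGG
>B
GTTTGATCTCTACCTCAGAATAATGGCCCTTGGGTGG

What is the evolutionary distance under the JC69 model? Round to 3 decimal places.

The sequences differ at 5 of 37 sites (9, 11, 13, 17, 25), so p = 5/37 ≈ 0.135135.
d = −(3/4) ln(1 − 4p/3) = −0.75 ln(1 − 0.18018) = −0.75 ln(0.81982)
  = −0.75 × (-0.198670) = 0.149003 substitutions/site.

0.149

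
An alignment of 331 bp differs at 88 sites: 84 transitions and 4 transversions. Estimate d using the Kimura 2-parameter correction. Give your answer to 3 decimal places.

0.373

P = 84/331 ≈ 0.253776 and Q = 4/331 ≈ 0.012085.
Under the Kimura two-parameter model, d = −½ ln(1 − 2P − Q) − ¼ ln(1 − 2Q).
1 − 2P − Q = 0.480363, giving −½ ln(0.480363) = 0.366607.
1 − 2Q = 0.97583, giving −¼ ln(0.97583) = 0.006117.
d = 0.366607 + 0.006117 = 0.372724.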